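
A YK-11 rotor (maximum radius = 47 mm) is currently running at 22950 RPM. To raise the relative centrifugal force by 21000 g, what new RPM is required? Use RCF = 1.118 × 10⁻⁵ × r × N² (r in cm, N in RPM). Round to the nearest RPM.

r = 47 mm = 4.7 cm
Current RCF = 1.118 × 10⁻⁵ × 4.7 × (22950)² = 1.118 × 10⁻⁵ × 4.7 × 526,702,500 ≈ 27,676.1 × g
Target RCF = 27,676.1 + 21,000 = 48,676.1 × g
N² = 48,676.1 / (5.2546 × 10⁻⁵) = 926,352,149
N ≈ √926,352,149 ≈ 30,436.0

≈ 30436 RPM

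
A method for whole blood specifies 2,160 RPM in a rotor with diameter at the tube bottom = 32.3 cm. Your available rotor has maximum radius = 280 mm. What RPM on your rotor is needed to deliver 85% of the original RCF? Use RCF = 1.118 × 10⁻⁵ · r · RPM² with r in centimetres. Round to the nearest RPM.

≈ 1512 RPM

Original rotor: r = 32.3 / 2 = 16.15 cm
RCF_original = 1.118 × 10⁻⁵ × 16.15 × (2160)² = 1.118 × 10⁻⁵ × 16.15 × 4,665,600 ≈ 842.4 × g
Target RCF = 0.85 × 842.4 ≈ 716 × g
Your rotor: r = 280 mm = 28.0 cm
716 = 1.118 × 10⁻⁵ × 28 × N²
N² = 716 / (31.304 × 10⁻⁵) = 2,287,248
N ≈ √2,287,248 ≈ 1,512.4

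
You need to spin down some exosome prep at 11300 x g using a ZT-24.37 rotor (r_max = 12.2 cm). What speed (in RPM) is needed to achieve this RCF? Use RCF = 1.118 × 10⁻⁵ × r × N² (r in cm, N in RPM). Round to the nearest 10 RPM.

RCF = 1.118 × 10⁻⁵ × r × N²
11,300 = 1.118 × 10⁻⁵ × 12.2 × N²
N² = 11,300 / (13.6396 × 10⁻⁵) = 82,847,004
N ≈ √82,847,004 ≈ 9,102.0

9100 RPM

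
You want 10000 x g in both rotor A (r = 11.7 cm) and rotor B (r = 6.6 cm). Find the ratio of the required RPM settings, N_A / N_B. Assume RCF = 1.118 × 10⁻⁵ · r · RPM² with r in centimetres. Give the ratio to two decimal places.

At fixed RCF, N ∝ 1/√r, so N_A/N_B = √(r_B/r_A) = √(6.6/11.7) = √0.564103 = 0.7511.

0.75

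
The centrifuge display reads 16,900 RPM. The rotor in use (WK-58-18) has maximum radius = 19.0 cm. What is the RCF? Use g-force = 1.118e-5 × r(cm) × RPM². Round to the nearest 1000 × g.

RCF = 1.118 × 10⁻⁵ × r × N²
RCF = 1.118 × 10⁻⁵ × 19 × (16900)² = 1.118 × 10⁻⁵ × 19 × 285,610,000 ≈ 60,669.3 × g

≈ 61000 × g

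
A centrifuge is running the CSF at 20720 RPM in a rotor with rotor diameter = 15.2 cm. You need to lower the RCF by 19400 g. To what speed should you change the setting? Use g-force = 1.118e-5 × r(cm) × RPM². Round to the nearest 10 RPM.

r = 15.2 / 2 = 7.6 cm
Current RCF = 1.118 × 10⁻⁵ × 7.6 × (20720)² = 1.118 × 10⁻⁵ × 7.6 × 429,318,400 ≈ 36,478.3 × g
Target RCF = 36,478.3 − 19,400 = 17,078.3 × g
N² = 17,078.3 / (8.4968 × 10⁻⁵) = 200,996,846
N ≈ √200,996,846 ≈ 14,177.3

14180 RPM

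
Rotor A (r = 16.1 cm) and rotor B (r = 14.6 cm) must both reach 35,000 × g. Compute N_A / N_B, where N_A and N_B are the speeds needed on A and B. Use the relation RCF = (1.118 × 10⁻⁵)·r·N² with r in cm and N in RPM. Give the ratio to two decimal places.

0.95

At fixed RCF, N ∝ 1/√r, so N_A/N_B = √(r_B/r_A) = √(14.6/16.1) = √0.906832 = 0.9523.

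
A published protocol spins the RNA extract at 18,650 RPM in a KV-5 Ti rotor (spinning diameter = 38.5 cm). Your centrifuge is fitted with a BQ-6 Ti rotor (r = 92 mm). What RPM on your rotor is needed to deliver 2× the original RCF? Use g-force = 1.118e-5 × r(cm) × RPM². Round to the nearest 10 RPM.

Original rotor: r = 38.5 / 2 = 19.25 cm
RCF_original = 1.118 × 10⁻⁵ × 19.25 × (18650)² = 1.118 × 10⁻⁵ × 19.25 × 347,822,500 ≈ 74,856.6 × g
Target RCF = 2 × 74,856.6 ≈ 149,713.2 × g
Your rotor: r = 92 mm = 9.2 cm
149,713.2 = 1.118 × 10⁻⁵ × 9.2 × N²
N² = 149,713.2 / (10.2856 × 10⁻⁵) = 1,455,561,173
N ≈ √1,455,561,173 ≈ 38,151.8

38150 RPM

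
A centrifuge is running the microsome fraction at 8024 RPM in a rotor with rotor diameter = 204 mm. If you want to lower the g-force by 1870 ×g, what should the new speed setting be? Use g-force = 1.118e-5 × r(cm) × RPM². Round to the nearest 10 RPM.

N₂ ≈ 6930 RPM

r = 204 mm / 2 = 102 mm = 10.2 cm
Current RCF = 1.118 × 10⁻⁵ × 10.2 × (8024)² = 1.118 × 10⁻⁵ × 10.2 × 64,384,576 ≈ 7,342.2 × g
Target RCF = 7,342.2 − 1,870 = 5,472.2 × g
N² = 5,472.2 / (11.4036 × 10⁻⁵) = 47,986,601
N ≈ √47,986,601 ≈ 6,927.2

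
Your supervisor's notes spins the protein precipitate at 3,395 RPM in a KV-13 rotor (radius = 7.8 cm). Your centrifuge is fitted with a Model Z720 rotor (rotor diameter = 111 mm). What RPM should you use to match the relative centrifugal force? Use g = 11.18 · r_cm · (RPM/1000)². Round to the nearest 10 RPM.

RCF_original = 11.18 × 7.8 × (3.395)² = 11.18 × 7.8 × 11.526025 ≈ 1,005.1 × g
Your rotor: r = 111 mm / 2 = 55.5 mm = 5.55 cm
1,005.1 = 11.18 × 5.55 × (N/1000)²
(N/1000)² = 1,005.1 / 62.049 = 16.19849
N = 1000 × √16.19849 ≈ 4,024.7

4020 RPM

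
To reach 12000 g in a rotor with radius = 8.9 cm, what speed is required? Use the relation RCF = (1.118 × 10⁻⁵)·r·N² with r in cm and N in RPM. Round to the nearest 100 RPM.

N ≈ 11000 RPM

RCF = 1.118 × 10⁻⁵ × r × N²
12,000 = 1.118 × 10⁻⁵ × 8.9 × N²
N² = 12,000 / (9.9502 × 10⁻⁵) = 120,600,591
N ≈ √120,600,591 ≈ 10,981.8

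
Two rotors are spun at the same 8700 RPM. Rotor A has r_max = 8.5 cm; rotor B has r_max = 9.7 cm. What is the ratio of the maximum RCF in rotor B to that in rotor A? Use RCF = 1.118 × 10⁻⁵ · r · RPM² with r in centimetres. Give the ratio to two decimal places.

At fixed N, RCF ∝ r, so RCF_B/RCF_A = r_B/r_A = 9.7 / 8.5 = 1.1412.

1.14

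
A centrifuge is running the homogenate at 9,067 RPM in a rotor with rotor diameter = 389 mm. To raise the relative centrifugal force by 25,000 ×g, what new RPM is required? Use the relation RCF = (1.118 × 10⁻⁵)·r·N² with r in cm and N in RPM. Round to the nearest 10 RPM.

r = 389 mm / 2 = 194.5 mm = 19.45 cm
Current RCF = 1.118 × 10⁻⁵ × 19.45 × (9067)² = 1.118 × 10⁻⁵ × 19.45 × 82,210,489 ≈ 17,876.8 × g
Target RCF = 17,876.8 + 25,000 = 42,876.8 × g
N² = 42,876.8 / (21.7451 × 10⁻⁵) = 197,179,135
N ≈ √197,179,135 ≈ 14,042.0

N₂ ≈ 14040 RPM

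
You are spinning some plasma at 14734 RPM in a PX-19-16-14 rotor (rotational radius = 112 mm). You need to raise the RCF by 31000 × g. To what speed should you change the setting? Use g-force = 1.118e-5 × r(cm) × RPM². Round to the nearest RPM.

≈ 21556 RPM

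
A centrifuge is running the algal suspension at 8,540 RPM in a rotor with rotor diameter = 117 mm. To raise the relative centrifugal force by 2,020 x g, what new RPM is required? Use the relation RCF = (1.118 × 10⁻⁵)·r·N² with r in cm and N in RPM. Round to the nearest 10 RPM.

N₂ ≈ 10190 RPM

r = 117 mm / 2 = 58.5 mm = 5.85 cm
Current RCF = 1.118 × 10⁻⁵ × 5.85 × (8540)² = 1.118 × 10⁻⁵ × 5.85 × 72,931,600 ≈ 4,769.9 × g
Target RCF = 4,769.9 + 2,020 = 6,789.9 × g
N² = 6,789.9 / (6.5403 × 10⁻⁵) = 103,816,339
N ≈ √103,816,339 ≈ 10,189.0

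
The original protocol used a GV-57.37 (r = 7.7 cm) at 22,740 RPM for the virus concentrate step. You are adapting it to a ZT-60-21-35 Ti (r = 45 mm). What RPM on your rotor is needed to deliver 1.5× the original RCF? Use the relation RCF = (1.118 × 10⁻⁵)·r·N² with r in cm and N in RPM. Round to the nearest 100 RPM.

RCF = 1.118 × 10⁻⁵ × r × N²
RCF_original = 1.118 × 10⁻⁵ × 7.7 × (22740)² = 1.118 × 10⁻⁵ × 7.7 × 517,107,600 ≈ 44,515.7 × g
Target RCF = 1.5 × 44,515.7 ≈ 66,773.5 × g
Your rotor: r = 45 mm = 4.5 cm
66,773.5 = 1.118 × 10⁻⁵ × 4.5 × N²
N² = 66,773.5 / (5.031 × 10⁻⁵) = 1,327,241,105
N ≈ √1,327,241,105 ≈ 36,431.3

≈ 36400 RPM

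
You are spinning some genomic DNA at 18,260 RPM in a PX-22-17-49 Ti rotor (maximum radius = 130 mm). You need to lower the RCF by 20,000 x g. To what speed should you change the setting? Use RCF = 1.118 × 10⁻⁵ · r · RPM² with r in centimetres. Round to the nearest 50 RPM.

r = 130 mm = 13.0 cm
Current RCF = 1.118 × 10⁻⁵ × 13 × (18260)² = 1.118 × 10⁻⁵ × 13 × 333,427,600 ≈ 48,460.4 × g
Target RCF = 48,460.4 − 20,000 = 28,460.4 × g
N² = 28,460.4 / (14.534 × 10⁻⁵) = 195,819,458
N ≈ √195,819,458 ≈ 13,993.6

14000 RPM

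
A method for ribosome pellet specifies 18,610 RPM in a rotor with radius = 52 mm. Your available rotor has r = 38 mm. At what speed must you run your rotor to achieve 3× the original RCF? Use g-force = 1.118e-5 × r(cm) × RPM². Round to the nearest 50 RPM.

≈ 37700 RPM

Original rotor: r = 52 mm = 5.2 cm
RCF = 1.118 × 10⁻⁵ × r × N²
RCF_original = 1.118 × 10⁻⁵ × 5.2 × (18610)² = 1.118 × 10⁻⁵ × 5.2 × 346,332,100 ≈ 20,134.4 × g
Target RCF = 3 × 20,134.4 ≈ 60,403.2 × g
Your rotor: r = 38 mm = 3.8 cm
60,403.2 = 1.118 × 10⁻⁵ × 3.8 × N²
N² = 60,403.2 / (4.2484 × 10⁻⁵) = 1,421,787,026
N ≈ √1,421,787,026 ≈ 37,706.6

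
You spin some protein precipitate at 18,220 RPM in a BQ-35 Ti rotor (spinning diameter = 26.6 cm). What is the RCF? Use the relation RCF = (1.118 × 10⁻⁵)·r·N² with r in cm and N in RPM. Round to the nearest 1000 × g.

r = 26.6 / 2 = 13.3 cm
RCF = 1.118 × 10⁻⁵ × r × N²
RCF = 1.118 × 10⁻⁵ × 13.3 × (18220)² = 1.118 × 10⁻⁵ × 13.3 × 331,968,400 ≈ 49,361.7 × g

49000 ×g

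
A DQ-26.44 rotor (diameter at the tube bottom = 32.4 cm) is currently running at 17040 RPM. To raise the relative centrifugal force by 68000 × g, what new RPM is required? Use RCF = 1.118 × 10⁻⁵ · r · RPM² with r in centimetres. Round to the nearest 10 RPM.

N₂ ≈ 25800 RPM

r = 32.4 / 2 = 16.2 cm
Current RCF = 1.118 × 10⁻⁵ × 16.2 × (17040)² = 1.118 × 10⁻⁵ × 16.2 × 290,361,600 ≈ 52,589.1 × g
Target RCF = 52,589.1 + 68,000 = 120,589.1 × g
N² = 120,589.1 / (18.1116 × 10⁻⁵) = 665,811,414
N ≈ √665,811,414 ≈ 25,803.3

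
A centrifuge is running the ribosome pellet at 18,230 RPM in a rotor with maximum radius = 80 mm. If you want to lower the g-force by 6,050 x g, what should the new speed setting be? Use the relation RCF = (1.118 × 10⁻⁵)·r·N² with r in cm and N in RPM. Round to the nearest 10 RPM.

16270 RPM

r = 80 mm = 8.0 cm
Current RCF = 1.118 × 10⁻⁵ × 8 × (18230)² = 1.118 × 10⁻⁵ × 8 × 332,332,900 ≈ 29,723.9 × g
Target RCF = 29,723.9 − 6,050 = 23,673.9 × g
N² = 23,673.9 / (8.944 × 10⁻⁵) = 264,690,295
N ≈ √264,690,295 ≈ 16,269.3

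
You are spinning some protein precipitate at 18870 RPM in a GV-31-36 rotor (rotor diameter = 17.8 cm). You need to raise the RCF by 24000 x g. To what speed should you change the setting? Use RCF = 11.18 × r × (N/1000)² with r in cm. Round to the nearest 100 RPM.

≈ 24400 RPM

r = 17.8 / 2 = 8.9 cm
Current RCF = 11.18 × 8.9 × (18.87)² = 11.18 × 8.9 × 356.0769 ≈ 35,430.4 × g
Target RCF = 35,430.4 + 24,000 = 59,430.4 × g
(N/1000)² = 59,430.4 / 99.502 = 597.2784
N = 1000 × √597.2784 ≈ 24,439.3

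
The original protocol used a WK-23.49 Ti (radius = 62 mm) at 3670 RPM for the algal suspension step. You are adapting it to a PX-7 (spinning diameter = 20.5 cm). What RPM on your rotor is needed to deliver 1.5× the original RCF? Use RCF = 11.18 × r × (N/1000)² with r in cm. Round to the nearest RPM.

Original rotor: r = 62 mm = 6.2 cm
RCF = 11.18 × r × (N/1000)²
RCF_original = 11.18 × 6.2 × (3.67)² = 11.18 × 6.2 × 13.4689 ≈ 933.6 × g
Target RCF = 1.5 × 933.6 ≈ 1,400.4 × g
Your rotor: r = 20.5 / 2 = 10.25 cm
1,400.4 = 11.18 × 10.25 × (N/1000)²
(N/1000)² = 1,400.4 / 114.595 = 12.22043
N = 1000 × √12.22043 ≈ 3,495.8

≈ 3496 RPM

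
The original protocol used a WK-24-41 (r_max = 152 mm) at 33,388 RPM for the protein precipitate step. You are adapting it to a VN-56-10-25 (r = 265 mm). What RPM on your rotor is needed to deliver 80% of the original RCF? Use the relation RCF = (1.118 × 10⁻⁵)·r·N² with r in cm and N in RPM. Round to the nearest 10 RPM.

≈ 22620 RPM

Original rotor: r = 152 mm = 15.2 cm
RCF_original = 1.118 × 10⁻⁵ × 15.2 × (33388)² = 1.118 × 10⁻⁵ × 15.2 × 1,114,758,544 ≈ 189,437.6 × g
Target RCF = 0.8 × 189,437.6 ≈ 151,550.1 × g
Your rotor: r = 265 mm = 26.5 cm
151,550.1 = 1.118 × 10⁻⁵ × 26.5 × N²
N² = 151,550.1 / (29.627 × 10⁻⁵) = 511,526,986
N ≈ √511,526,986 ≈ 22,617.0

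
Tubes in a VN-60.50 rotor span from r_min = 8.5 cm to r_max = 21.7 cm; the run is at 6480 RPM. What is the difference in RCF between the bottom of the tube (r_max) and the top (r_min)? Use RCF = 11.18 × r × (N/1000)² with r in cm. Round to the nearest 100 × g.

≈ 6200 g

RCF_max = 11.18 × 21.7 × (6.48)² = 11.18 × 21.7 × 41.9904 ≈ 10,187.1 × g
RCF_min = 11.18 × 8.5 × (6.48)² = 11.18 × 8.5 × 41.9904 ≈ 3,990.3 × g
ΔRCF = 10,187.1 − 3,990.3 = 6,196.8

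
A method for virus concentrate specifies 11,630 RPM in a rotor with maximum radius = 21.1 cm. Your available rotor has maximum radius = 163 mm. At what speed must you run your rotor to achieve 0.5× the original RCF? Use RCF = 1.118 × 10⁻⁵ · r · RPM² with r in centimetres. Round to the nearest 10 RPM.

≈ 9360 RPM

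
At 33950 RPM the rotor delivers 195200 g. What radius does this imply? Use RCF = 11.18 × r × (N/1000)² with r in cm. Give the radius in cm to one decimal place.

r ≈ 15.1 cm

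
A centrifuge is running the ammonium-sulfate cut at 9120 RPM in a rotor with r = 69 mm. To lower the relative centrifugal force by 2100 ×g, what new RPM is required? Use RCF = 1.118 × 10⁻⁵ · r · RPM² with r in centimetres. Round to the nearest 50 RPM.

r = 69 mm = 6.9 cm
Current RCF = 1.118 × 10⁻⁵ × 6.9 × (9120)² = 1.118 × 10⁻⁵ × 6.9 × 83,174,400 ≈ 6,416.2 × g
Target RCF = 6,416.2 − 2,100 = 4,316.2 × g
N² = 4,316.2 / (7.7142 × 10⁻⁵) = 55,951,362
N ≈ √55,951,362 ≈ 7,480.1

N₂ ≈ 7500 RPM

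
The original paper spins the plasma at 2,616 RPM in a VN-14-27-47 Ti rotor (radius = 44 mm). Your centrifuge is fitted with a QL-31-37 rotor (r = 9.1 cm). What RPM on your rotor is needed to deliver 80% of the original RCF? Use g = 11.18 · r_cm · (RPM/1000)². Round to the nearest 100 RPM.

1600 RPM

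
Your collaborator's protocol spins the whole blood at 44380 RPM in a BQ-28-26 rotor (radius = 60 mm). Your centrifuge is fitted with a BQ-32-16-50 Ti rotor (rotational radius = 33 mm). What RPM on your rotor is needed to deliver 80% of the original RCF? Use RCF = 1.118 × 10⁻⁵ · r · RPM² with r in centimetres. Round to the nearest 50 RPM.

Original rotor: r = 60 mm = 6.0 cm
RCF = 1.118 × 10⁻⁵ × r × N²
RCF_original = 1.118 × 10⁻⁵ × 6 × (44380)² = 1.118 × 10⁻⁵ × 6 × 1,969,584,400 ≈ 132,119.7 × g
Target RCF = 0.8 × 132,119.7 ≈ 105,695.8 × g
Your rotor: r = 33 mm = 3.3 cm
105,695.8 = 1.118 × 10⁻⁵ × 3.3 × N²
N² = 105,695.8 / (3.6894 × 10⁻⁵) = 2,864,850,653
N ≈ √2,864,850,653 ≈ 53,524.3

≈ 53500 RPM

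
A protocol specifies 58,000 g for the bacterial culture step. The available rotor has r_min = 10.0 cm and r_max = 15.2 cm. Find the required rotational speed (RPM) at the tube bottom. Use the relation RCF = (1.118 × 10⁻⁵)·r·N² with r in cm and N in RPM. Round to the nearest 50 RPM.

≈ 18450 RPM

Use r_max = 15.2 cm.
58,000 = 1.118 × 10⁻⁵ × 15.2 × N²
N² = 58,000 / (16.9936 × 10⁻⁵) = 341,304,962
N ≈ √341,304,962 ≈ 18,474.4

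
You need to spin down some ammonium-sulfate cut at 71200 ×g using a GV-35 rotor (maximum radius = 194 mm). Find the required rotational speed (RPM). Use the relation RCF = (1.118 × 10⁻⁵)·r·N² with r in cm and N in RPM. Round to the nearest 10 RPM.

≈ 18120 RPM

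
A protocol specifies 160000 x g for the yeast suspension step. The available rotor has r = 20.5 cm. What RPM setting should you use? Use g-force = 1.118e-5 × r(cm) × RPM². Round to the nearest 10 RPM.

N ≈ 26420 RPM

RCF = 1.118 × 10⁻⁵ × r × N²
160,000 = 1.118 × 10⁻⁵ × 20.5 × N²
N² = 160,000 / (22.919 × 10⁻⁵) = 698,110,738
N ≈ √698,110,738 ≈ 26,421.8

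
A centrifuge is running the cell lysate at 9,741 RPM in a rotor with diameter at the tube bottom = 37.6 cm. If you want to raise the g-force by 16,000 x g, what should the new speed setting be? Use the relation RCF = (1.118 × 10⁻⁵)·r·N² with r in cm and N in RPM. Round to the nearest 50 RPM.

N₂ ≈ 13100 RPM

r = 37.6 / 2 = 18.8 cm
Current RCF = 1.118 × 10⁻⁵ × 18.8 × (9741)² = 1.118 × 10⁻⁵ × 18.8 × 94,887,081 ≈ 19,943.7 × g
Target RCF = 19,943.7 + 16,000 = 35,943.7 × g
N² = 35,943.7 / (21.0184 × 10⁻⁵) = 171,010,638
N ≈ √171,010,638 ≈ 13,077.1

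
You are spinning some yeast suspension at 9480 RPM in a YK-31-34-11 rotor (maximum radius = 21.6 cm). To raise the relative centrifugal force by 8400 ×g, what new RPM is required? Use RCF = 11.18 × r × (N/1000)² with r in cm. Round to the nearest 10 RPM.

11160 RPM

Current RCF = 11.18 × 21.6 × (9.48)² = 11.18 × 21.6 × 89.8704 ≈ 21,702.6 × g
Target RCF = 21,702.6 + 8,400 = 30,102.6 × g
(N/1000)² = 30,102.6 / 241.488 = 124.6546
N = 1000 × √124.6546 ≈ 11,164.9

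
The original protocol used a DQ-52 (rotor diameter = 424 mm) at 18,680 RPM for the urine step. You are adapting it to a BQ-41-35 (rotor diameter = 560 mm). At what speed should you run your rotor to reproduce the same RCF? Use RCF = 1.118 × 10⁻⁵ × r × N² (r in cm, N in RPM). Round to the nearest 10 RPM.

≈ 16250 RPM

Original rotor: r = 424 mm / 2 = 212 mm = 21.2 cm
RCF = 1.118 × 10⁻⁵ × r × N²
RCF_original = 1.118 × 10⁻⁵ × 21.2 × (18680)² = 1.118 × 10⁻⁵ × 21.2 × 348,942,400 ≈ 82,704.9 × g
Your rotor: r = 560 mm / 2 = 280 mm = 28 cm
82,704.9 = 1.118 × 10⁻⁵ × 28 × N²
N² = 82,704.9 / (31.304 × 10⁻⁵) = 264,199,144
N ≈ √264,199,144 ≈ 16,254.2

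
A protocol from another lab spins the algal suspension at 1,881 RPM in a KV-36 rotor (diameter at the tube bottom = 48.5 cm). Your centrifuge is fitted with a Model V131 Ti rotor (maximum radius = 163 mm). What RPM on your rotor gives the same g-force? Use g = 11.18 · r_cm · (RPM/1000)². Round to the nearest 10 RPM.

Original rotor: r = 48.5 / 2 = 24.25 cm
RCF_original = 11.18 × 24.25 × (1.881)² = 11.18 × 24.25 × 3.538161 ≈ 959.2 × g
Your rotor: r = 163 mm = 16.3 cm
959.2 = 11.18 × 16.3 × (N/1000)²
(N/1000)² = 959.2 / 182.234 = 5.263562
N = 1000 × √5.263562 ≈ 2,294.2

≈ 2290 RPM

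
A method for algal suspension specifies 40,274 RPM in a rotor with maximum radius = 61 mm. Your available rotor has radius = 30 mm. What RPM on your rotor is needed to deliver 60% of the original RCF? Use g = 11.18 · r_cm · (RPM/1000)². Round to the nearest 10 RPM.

44480 RPM

Original rotor: r = 61 mm = 6.1 cm
RCF = 11.18 × r × (N/1000)²
RCF_original = 11.18 × 6.1 × (40.274)² = 11.18 × 6.1 × 1,621.995076 ≈ 110,616.8 × g
Target RCF = 0.6 × 110,616.8 ≈ 66,370.1 × g
Your rotor: r = 30 mm = 3.0 cm
66,370.1 = 11.18 × 3 × (N/1000)²
(N/1000)² = 66,370.1 / 33.54 = 1978.834
N = 1000 × √1978.834 ≈ 44,484.1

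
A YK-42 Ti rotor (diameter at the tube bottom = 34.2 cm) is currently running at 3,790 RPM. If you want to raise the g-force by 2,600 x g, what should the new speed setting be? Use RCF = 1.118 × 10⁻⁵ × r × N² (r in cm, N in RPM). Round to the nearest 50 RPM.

r = 34.2 / 2 = 17.1 cm
Current RCF = 1.118 × 10⁻⁵ × 17.1 × (3790)² = 1.118 × 10⁻⁵ × 17.1 × 14,364,100 ≈ 2,746.1 × g
Target RCF = 2,746.1 + 2,600 = 5,346.1 × g
N² = 5,346.1 / (19.1178 × 10⁻⁵) = 27,963,992
N ≈ √27,963,992 ≈ 5,288.1

5300 RPM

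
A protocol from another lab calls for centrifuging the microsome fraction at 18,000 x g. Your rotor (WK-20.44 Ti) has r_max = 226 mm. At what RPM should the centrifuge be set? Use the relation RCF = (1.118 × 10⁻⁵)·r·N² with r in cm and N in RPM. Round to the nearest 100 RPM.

N ≈ 8400 RPM

r = 226 mm = 22.6 cm
18,000 = 1.118 × 10⁻⁵ × 22.6 × N²
N² = 18,000 / (25.2668 × 10⁻⁵) = 71,239,730
N ≈ √71,239,730 ≈ 8,440.4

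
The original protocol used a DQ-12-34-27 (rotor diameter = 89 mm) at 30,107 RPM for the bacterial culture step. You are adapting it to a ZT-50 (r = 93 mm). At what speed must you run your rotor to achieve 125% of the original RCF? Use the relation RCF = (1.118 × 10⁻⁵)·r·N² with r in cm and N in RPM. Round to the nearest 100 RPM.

Original rotor: r = 89 mm / 2 = 44.5 mm = 4.45 cm
RCF = 1.118 × 10⁻⁵ × r × N²
RCF_original = 1.118 × 10⁻⁵ × 4.45 × (30107)² = 1.118 × 10⁻⁵ × 4.45 × 906,431,449 ≈ 45,095.9 × g
Target RCF = 1.25 × 45,095.9 ≈ 56,369.9 × g
Your rotor: r = 93 mm = 9.3 cm
56,369.9 = 1.118 × 10⁻⁵ × 9.3 × N²
N² = 56,369.9 / (10.3974 × 10⁻⁵) = 542,153,808
N ≈ √542,153,808 ≈ 23,284.2

≈ 23300 RPM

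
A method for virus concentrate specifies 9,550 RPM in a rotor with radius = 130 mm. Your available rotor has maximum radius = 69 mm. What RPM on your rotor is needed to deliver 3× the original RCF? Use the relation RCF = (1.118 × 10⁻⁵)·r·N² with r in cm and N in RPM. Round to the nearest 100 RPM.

≈ 22700 RPM

Original rotor: r = 130 mm = 13.0 cm
RCF = 1.118 × 10⁻⁵ × r × N²
RCF_original = 1.118 × 10⁻⁵ × 13 × (9550)² = 1.118 × 10⁻⁵ × 13 × 91,202,500 ≈ 13,255.4 × g
Target RCF = 3 × 13,255.4 ≈ 39,766.2 × g
Your rotor: r = 69 mm = 6.9 cm
39,766.2 = 1.118 × 10⁻⁵ × 6.9 × N²
N² = 39,766.2 / (7.7142 × 10⁻⁵) = 515,493,505
N ≈ √515,493,505 ≈ 22,704.5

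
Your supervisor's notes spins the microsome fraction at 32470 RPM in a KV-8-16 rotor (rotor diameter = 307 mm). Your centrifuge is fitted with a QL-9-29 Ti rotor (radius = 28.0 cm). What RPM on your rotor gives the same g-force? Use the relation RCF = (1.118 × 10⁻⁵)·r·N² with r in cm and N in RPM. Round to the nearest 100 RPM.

≈ 24000 RPM

Original rotor: r = 307 mm / 2 = 153.5 mm = 15.35 cm
RCF_original = 1.118 × 10⁻⁵ × 15.35 × (32470)² = 1.118 × 10⁻⁵ × 15.35 × 1,054,300,900 ≈ 180,931.7 × g
180,931.7 = 1.118 × 10⁻⁵ × 28 × N²
N² = 180,931.7 / (31.304 × 10⁻⁵) = 577,982,686
N ≈ √577,982,686 ≈ 24,041.3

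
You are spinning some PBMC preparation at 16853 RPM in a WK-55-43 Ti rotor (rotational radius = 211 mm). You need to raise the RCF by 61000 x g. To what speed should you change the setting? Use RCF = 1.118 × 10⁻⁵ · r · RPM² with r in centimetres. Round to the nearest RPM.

r = 211 mm = 21.1 cm
Current RCF = 1.118 × 10⁻⁵ × 21.1 × (16853)² = 1.118 × 10⁻⁵ × 21.1 × 284,023,609 ≈ 67,000.6 × g
Target RCF = 67,000.6 + 61,000 = 128,000.6 × g
N² = 128,000.6 / (23.5898 × 10⁻⁵) = 542,609,942
N ≈ √542,609,942 ≈ 23,294.0

N₂ ≈ 23294 RPM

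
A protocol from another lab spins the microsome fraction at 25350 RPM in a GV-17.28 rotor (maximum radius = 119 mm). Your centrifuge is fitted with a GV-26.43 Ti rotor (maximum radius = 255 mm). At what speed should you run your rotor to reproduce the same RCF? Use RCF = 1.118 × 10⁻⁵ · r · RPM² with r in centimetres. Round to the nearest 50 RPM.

≈ 17300 RPM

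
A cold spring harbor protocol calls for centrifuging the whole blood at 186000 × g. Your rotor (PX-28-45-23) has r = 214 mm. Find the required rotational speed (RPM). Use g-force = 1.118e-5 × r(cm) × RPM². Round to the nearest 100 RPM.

r = 214 mm = 21.4 cm
186,000 = 1.118 × 10⁻⁵ × 21.4 × N²
N² = 186,000 / (23.9252 × 10⁻⁵) = 777,422,968
N ≈ √777,422,968 ≈ 27,882.3

27900 RPM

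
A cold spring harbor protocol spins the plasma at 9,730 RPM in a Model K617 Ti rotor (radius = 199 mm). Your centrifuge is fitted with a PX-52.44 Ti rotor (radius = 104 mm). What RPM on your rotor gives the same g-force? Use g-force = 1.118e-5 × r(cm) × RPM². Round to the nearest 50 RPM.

Original rotor: r = 199 mm = 19.9 cm
RCF_original = 1.118 × 10⁻⁵ × 19.9 × (9730)² = 1.118 × 10⁻⁵ × 19.9 × 94,672,900 ≈ 21,063 × g
Your rotor: r = 104 mm = 10.4 cm
21,063 = 1.118 × 10⁻⁵ × 10.4 × N²
N² = 21,063 / (11.6272 × 10⁻⁵) = 181,152,814
N ≈ √181,152,814 ≈ 13,459.3

13450 RPM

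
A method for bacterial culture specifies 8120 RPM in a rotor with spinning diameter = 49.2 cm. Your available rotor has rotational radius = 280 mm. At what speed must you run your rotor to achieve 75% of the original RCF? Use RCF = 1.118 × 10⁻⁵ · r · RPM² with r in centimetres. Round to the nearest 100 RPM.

6600 RPM

Original rotor: r = 49.2 / 2 = 24.6 cm
RCF = 1.118 × 10⁻⁵ × r × N²
RCF_original = 1.118 × 10⁻⁵ × 24.6 × (8120)² = 1.118 × 10⁻⁵ × 24.6 × 65,934,400 ≈ 18,133.8 × g
Target RCF = 0.75 × 18,133.8 ≈ 13,600.3 × g
Your rotor: r = 280 mm = 28.0 cm
13,600.3 = 1.118 × 10⁻⁵ × 28 × N²
N² = 13,600.3 / (31.304 × 10⁻⁵) = 43,445,886
N ≈ √43,445,886 ≈ 6,591.3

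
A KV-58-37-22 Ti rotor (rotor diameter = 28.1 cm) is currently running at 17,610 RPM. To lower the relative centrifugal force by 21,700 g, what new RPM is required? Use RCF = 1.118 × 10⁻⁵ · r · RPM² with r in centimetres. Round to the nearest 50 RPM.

r = 28.1 / 2 = 14.05 cm
Current RCF = 1.118 × 10⁻⁵ × 14.05 × (17610)² = 1.118 × 10⁻⁵ × 14.05 × 310,112,100 ≈ 48,712.1 × g
Target RCF = 48,712.1 − 21,700 = 27,012.1 × g
N² = 27,012.1 / (15.7079 × 10⁻⁵) = 171,965,062
N ≈ √171,965,062 ≈ 13,113.5

N₂ ≈ 13100 RPM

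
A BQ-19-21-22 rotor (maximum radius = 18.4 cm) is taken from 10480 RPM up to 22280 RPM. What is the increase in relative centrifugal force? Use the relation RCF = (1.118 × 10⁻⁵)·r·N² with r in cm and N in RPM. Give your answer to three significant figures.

79500 × g

RCF₁ = 1.118 × 10⁻⁵ × 18.4 × (10480)² = 1.118 × 10⁻⁵ × 18.4 × 109,830,400 ≈ 22,593.4 × g
RCF₂ = 1.118 × 10⁻⁵ × 18.4 × (22280)² = 1.118 × 10⁻⁵ × 18.4 × 496,398,400 ≈ 102,115.1 × g
Increase = 102,115.1 − 22,593.4 = 79,521.7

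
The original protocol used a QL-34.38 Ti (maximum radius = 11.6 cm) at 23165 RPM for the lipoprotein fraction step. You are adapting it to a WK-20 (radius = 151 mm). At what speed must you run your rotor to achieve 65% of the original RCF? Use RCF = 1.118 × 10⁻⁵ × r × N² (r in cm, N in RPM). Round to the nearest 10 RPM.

≈ 16370 RPM

RCF = 1.118 × 10⁻⁵ × r × N²
RCF_original = 1.118 × 10⁻⁵ × 11.6 × (23165)² = 1.118 × 10⁻⁵ × 11.6 × 536,617,225 ≈ 69,592.8 × g
Target RCF = 0.65 × 69,592.8 ≈ 45,235.3 × g
Your rotor: r = 151 mm = 15.1 cm
45,235.3 = 1.118 × 10⁻⁵ × 15.1 × N²
N² = 45,235.3 / (16.8818 × 10⁻⁵) = 267,953,062
N ≈ √267,953,062 ≈ 16,369.3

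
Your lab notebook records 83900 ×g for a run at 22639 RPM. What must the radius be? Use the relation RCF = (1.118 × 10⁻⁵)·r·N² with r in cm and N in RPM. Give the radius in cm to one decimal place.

≈ 14.6 cm

RCF = 1.118 × 10⁻⁵ × r × N²
83900 = 1.118 × 10⁻⁵ × r × (22639)²
r = 83900 / (1.118 × 10⁻⁵ × 512,524,321) = 83900 / 5730.022 ≈ 14.642 cm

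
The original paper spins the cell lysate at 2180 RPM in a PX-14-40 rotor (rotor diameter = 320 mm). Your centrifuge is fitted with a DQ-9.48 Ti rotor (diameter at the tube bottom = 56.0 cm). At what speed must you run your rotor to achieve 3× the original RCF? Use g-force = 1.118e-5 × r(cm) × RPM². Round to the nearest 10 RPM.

Original rotor: r = 320 mm / 2 = 160 mm = 16 cm
RCF = 1.118 × 10⁻⁵ × r × N²
RCF_original = 1.118 × 10⁻⁵ × 16 × (2180)² = 1.118 × 10⁻⁵ × 16 × 4,752,400 ≈ 850.1 × g
Target RCF = 3 × 850.1 ≈ 2,550.3 × g
Your rotor: r = 56.0 / 2 = 28 cm
2,550.3 = 1.118 × 10⁻⁵ × 28 × N²
N² = 2,550.3 / (31.304 × 10⁻⁵) = 8,146,882
N ≈ √8,146,882 ≈ 2,854.3

2850 RPM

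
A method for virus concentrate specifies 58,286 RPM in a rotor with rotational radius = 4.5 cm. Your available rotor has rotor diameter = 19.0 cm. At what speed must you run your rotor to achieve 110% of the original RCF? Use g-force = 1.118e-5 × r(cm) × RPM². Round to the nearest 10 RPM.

≈ 42070 RPM

RCF_original = 1.118 × 10⁻⁵ × 4.5 × (58286)² = 1.118 × 10⁻⁵ × 4.5 × 3,397,257,796 ≈ 170,916 × g
Target RCF = 1.1 × 170,916 ≈ 188,007.6 × g
Your rotor: r = 19.0 / 2 = 9.5 cm
188,007.6 = 1.118 × 10⁻⁵ × 9.5 × N²
N² = 188,007.6 / (10.621 × 10⁻⁵) = 1,770,149,703
N ≈ √1,770,149,703 ≈ 42,073.1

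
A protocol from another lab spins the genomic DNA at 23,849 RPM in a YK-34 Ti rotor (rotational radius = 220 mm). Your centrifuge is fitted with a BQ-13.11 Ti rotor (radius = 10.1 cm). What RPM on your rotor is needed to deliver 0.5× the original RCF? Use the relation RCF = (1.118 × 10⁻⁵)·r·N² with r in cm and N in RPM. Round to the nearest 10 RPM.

Original rotor: r = 220 mm = 22.0 cm
RCF = 1.118 × 10⁻⁵ × r × N²
RCF_original = 1.118 × 10⁻⁵ × 22 × (23849)² = 1.118 × 10⁻⁵ × 22 × 568,774,801 ≈ 139,895.9 × g
Target RCF = 0.5 × 139,895.9 ≈ 69,947.9 × g
69,947.9 = 1.118 × 10⁻⁵ × 10.1 × N²
N² = 69,947.9 / (11.2918 × 10⁻⁵) = 619,457,482
N ≈ √619,457,482 ≈ 24,888.9

24890 RPM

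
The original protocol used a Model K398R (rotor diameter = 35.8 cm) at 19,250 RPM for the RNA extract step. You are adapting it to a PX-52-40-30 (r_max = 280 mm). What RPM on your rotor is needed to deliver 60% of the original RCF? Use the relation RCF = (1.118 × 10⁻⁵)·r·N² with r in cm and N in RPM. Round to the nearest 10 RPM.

11920 RPM

Original rotor: r = 35.8 / 2 = 17.9 cm
RCF = 1.118 × 10⁻⁵ × r × N²
RCF_original = 1.118 × 10⁻⁵ × 17.9 × (19250)² = 1.118 × 10⁻⁵ × 17.9 × 370,562,500 ≈ 74,157.7 × g
Target RCF = 0.6 × 74,157.7 ≈ 44,494.6 × g
Your rotor: r = 280 mm = 28.0 cm
44,494.6 = 1.118 × 10⁻⁵ × 28 × N²
N² = 44,494.6 / (31.304 × 10⁻⁵) = 142,137,107
N ≈ √142,137,107 ≈ 11,922.1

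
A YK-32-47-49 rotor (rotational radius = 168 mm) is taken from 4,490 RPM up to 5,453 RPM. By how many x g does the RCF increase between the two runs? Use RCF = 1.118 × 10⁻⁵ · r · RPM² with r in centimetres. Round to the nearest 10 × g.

r = 168 mm = 16.8 cm
RCF₁ = 1.118 × 10⁻⁵ × 16.8 × (4490)² = 1.118 × 10⁻⁵ × 16.8 × 20,160,100 ≈ 3,786.6 × g
RCF₂ = 1.118 × 10⁻⁵ × 16.8 × (5453)² = 1.118 × 10⁻⁵ × 16.8 × 29,735,209 ≈ 5,585 × g
Increase = 5,585 − 3,786.6 = 1,798.4

1800 x g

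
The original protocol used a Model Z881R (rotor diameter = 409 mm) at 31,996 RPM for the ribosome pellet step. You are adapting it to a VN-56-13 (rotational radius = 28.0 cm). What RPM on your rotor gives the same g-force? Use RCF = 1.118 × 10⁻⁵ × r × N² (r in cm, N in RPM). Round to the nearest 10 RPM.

Original rotor: r = 409 mm / 2 = 204.5 mm = 20.45 cm
RCF_original = 1.118 × 10⁻⁵ × 20.45 × (31996)² = 1.118 × 10⁻⁵ × 20.45 × 1,023,744,016 ≈ 234,059.6 × g
234,059.6 = 1.118 × 10⁻⁵ × 28 × N²
N² = 234,059.6 / (31.304 × 10⁻⁵) = 747,698,697
N ≈ √747,698,697 ≈ 27,344.1

27340 RPM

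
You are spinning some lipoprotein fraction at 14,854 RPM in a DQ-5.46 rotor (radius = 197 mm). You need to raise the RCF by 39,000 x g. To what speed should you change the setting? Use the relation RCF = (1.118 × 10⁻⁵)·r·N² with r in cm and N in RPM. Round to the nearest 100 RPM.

r = 197 mm = 19.7 cm
Current RCF = 1.118 × 10⁻⁵ × 19.7 × (14854)² = 1.118 × 10⁻⁵ × 19.7 × 220,641,316 ≈ 48,595.4 × g
Target RCF = 48,595.4 + 39,000 = 87,595.4 × g
N² = 87,595.4 / (22.0246 × 10⁻⁵) = 397,716,190
N ≈ √397,716,190 ≈ 19,942.8

N₂ ≈ 19900 RPM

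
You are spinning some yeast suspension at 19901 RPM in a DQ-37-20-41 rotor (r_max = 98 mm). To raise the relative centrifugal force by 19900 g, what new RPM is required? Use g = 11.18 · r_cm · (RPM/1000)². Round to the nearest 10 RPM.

r = 98 mm = 9.8 cm
Current RCF = 11.18 × 9.8 × (19.901)² = 11.18 × 9.8 × 396.049801 ≈ 43,392.8 × g
Target RCF = 43,392.8 + 19,900 = 63,292.8 × g
(N/1000)² = 63,292.8 / 109.564 = 577.6788
N = 1000 × √577.6788 ≈ 24,034.9

≈ 24030 RPM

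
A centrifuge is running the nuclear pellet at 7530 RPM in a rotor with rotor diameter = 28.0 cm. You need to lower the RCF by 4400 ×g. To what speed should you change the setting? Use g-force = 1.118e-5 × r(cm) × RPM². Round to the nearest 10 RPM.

r = 28.0 / 2 = 14 cm
Current RCF = 1.118 × 10⁻⁵ × 14 × (7530)² = 1.118 × 10⁻⁵ × 14 × 56,700,900 ≈ 8,874.8 × g
Target RCF = 8,874.8 − 4,400 = 4,474.8 × g
N² = 4,474.8 / (15.652 × 10⁻⁵) = 28,589,318
N ≈ √28,589,318 ≈ 5,346.9

N₂ ≈ 5350 RPM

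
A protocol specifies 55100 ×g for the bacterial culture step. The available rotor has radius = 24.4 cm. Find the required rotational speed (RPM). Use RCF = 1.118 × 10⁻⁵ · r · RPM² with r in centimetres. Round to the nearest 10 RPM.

≈ 14210 RPM

55,100 = 1.118 × 10⁻⁵ × 24.4 × N²
N² = 55,100 / (27.2792 × 10⁻⁵) = 201,985,395
N ≈ √201,985,395 ≈ 14,212.2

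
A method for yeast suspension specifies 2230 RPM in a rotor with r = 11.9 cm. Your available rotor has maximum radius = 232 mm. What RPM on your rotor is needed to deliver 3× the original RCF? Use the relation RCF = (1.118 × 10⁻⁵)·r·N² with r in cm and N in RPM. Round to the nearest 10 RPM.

2770 RPM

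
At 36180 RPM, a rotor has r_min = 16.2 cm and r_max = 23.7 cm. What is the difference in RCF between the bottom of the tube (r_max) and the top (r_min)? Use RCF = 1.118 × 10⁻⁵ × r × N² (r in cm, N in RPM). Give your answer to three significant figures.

ΔRCF = 1.118 × 10⁻⁵ × (r_max − r_min) × N² = 1.118 × 10⁻⁵ × 7.5 × 1,308,992,400 ≈ 109,759

≈ 110000 x g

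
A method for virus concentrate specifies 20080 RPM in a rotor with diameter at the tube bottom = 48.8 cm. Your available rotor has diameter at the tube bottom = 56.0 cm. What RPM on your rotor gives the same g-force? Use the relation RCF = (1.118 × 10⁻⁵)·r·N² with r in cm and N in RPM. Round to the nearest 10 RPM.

18740 RPM

Original rotor: r = 48.8 / 2 = 24.4 cm
RCF_original = 1.118 × 10⁻⁵ × 24.4 × (20080)² = 1.118 × 10⁻⁵ × 24.4 × 403,206,400 ≈ 109,991.5 × g
Your rotor: r = 56.0 / 2 = 28 cm
109,991.5 = 1.118 × 10⁻⁵ × 28 × N²
N² = 109,991.5 / (31.304 × 10⁻⁵) = 351,365,640
N ≈ √351,365,640 ≈ 18,744.7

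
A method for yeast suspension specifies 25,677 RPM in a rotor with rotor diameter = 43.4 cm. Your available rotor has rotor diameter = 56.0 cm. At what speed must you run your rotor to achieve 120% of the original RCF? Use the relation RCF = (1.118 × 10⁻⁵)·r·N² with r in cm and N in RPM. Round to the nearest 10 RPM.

24760 RPM

Original rotor: r = 43.4 / 2 = 21.7 cm
RCF_original = 1.118 × 10⁻⁵ × 21.7 × (25677)² = 1.118 × 10⁻⁵ × 21.7 × 659,308,329 ≈ 159,952.2 × g
Target RCF = 1.2 × 159,952.2 ≈ 191,942.6 × g
Your rotor: r = 56.0 / 2 = 28 cm
191,942.6 = 1.118 × 10⁻⁵ × 28 × N²
N² = 191,942.6 / (31.304 × 10⁻⁵) = 613,156,785
N ≈ √613,156,785 ≈ 24,762.0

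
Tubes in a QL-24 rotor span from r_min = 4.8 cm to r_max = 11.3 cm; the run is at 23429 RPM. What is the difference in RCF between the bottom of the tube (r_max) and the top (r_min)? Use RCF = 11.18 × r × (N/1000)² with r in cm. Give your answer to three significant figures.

ΔRCF ≈ 39900 g

ΔRCF = 11.18 × (r_max − r_min) × (N/1000)² = 11.18 × 6.5 × 548.918041 ≈ 39,889.9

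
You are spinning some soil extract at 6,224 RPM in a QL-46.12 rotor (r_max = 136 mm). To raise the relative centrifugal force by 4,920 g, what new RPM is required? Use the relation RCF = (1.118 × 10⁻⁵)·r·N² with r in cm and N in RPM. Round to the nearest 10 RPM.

r = 136 mm = 13.6 cm
Current RCF = 1.118 × 10⁻⁵ × 13.6 × (6224)² = 1.118 × 10⁻⁵ × 13.6 × 38,738,176 ≈ 5,890.1 × g
Target RCF = 5,890.1 + 4,920 = 10,810.1 × g
N² = 10,810.1 / (15.2048 × 10⁻⁵) = 71,096,627
N ≈ √71,096,627 ≈ 8,431.9

≈ 8430 RPM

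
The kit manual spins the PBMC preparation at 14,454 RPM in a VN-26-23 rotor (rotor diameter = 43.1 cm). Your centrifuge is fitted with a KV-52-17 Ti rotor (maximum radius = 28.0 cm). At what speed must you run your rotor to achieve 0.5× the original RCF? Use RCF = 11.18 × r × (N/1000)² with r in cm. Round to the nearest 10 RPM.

8970 RPM

Original rotor: r = 43.1 / 2 = 21.55 cm
RCF_original = 11.18 × 21.55 × (14.454)² = 11.18 × 21.55 × 208.918116 ≈ 50,334.4 × g
Target RCF = 0.5 × 50,334.4 ≈ 25,167.2 × g
25,167.2 = 11.18 × 28 × (N/1000)²
(N/1000)² = 25,167.2 / 313.04 = 80.39612
N = 1000 × √80.39612 ≈ 8,966.4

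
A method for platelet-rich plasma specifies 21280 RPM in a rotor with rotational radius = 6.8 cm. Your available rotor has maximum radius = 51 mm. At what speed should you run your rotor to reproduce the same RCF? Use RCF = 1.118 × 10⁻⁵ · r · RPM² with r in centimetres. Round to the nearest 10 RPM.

24570 RPM

RCF_original = 1.118 × 10⁻⁵ × 6.8 × (21280)² = 1.118 × 10⁻⁵ × 6.8 × 452,838,400 ≈ 34,426.6 × g
Your rotor: r = 51 mm = 5.1 cm
34,426.6 = 1.118 × 10⁻⁵ × 5.1 × N²
N² = 34,426.6 / (5.7018 × 10⁻⁵) = 603,784,770
N ≈ √603,784,770 ≈ 24,572.0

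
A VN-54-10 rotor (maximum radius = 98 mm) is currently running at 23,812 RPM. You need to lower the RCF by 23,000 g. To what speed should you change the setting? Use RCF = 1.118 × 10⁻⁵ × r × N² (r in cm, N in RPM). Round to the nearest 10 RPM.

N₂ ≈ 18900 RPM

r = 98 mm = 9.8 cm
Current RCF = 1.118 × 10⁻⁵ × 9.8 × (23812)² = 1.118 × 10⁻⁵ × 9.8 × 567,011,344 ≈ 62,124 × g
Target RCF = 62,124 − 23,000 = 39,124 × g
N² = 39,124 / (10.9564 × 10⁻⁵) = 357,088,095
N ≈ √357,088,095 ≈ 18,896.8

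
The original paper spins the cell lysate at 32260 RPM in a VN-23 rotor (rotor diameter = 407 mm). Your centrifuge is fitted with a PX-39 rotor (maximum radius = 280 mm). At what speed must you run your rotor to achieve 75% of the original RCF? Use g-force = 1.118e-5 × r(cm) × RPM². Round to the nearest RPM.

Original rotor: r = 407 mm / 2 = 203.5 mm = 20.35 cm
RCF = 1.118 × 10⁻⁵ × r × N²
RCF_original = 1.118 × 10⁻⁵ × 20.35 × (32260)² = 1.118 × 10⁻⁵ × 20.35 × 1,040,707,600 ≈ 236,774.5 × g
Target RCF = 0.75 × 236,774.5 ≈ 177,580.9 × g
Your rotor: r = 280 mm = 28.0 cm
177,580.9 = 1.118 × 10⁻⁵ × 28 × N²
N² = 177,580.9 / (31.304 × 10⁻⁵) = 567,278,623
N ≈ √567,278,623 ≈ 23,817.6

23818 RPM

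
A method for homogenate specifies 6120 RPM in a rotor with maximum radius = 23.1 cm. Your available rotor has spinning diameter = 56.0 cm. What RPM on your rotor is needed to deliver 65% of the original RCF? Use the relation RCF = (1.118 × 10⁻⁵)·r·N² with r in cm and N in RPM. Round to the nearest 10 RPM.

RCF_original = 1.118 × 10⁻⁵ × 23.1 × (6120)² = 1.118 × 10⁻⁵ × 23.1 × 37,454,400 ≈ 9,672.9 × g
Target RCF = 0.65 × 9,672.9 ≈ 6,287.4 × g
Your rotor: r = 56.0 / 2 = 28 cm
6,287.4 = 1.118 × 10⁻⁵ × 28 × N²
N² = 6,287.4 / (31.304 × 10⁻⁵) = 20,084,973
N ≈ √20,084,973 ≈ 4,481.6

≈ 4480 RPM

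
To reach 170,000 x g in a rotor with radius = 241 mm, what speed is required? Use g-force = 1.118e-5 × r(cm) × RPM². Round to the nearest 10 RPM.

r = 241 mm = 24.1 cm
RCF = 1.118 × 10⁻⁵ × r × N²
170,000 = 1.118 × 10⁻⁵ × 24.1 × N²
N² = 170,000 / (26.9438 × 10⁻⁵) = 630,942,926
N ≈ √630,942,926 ≈ 25,118.6

≈ 25120 RPM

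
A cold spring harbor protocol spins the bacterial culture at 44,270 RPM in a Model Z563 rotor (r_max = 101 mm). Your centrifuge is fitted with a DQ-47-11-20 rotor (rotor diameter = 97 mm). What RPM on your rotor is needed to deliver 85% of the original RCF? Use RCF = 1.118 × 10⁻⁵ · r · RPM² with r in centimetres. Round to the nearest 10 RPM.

≈ 58900 RPM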